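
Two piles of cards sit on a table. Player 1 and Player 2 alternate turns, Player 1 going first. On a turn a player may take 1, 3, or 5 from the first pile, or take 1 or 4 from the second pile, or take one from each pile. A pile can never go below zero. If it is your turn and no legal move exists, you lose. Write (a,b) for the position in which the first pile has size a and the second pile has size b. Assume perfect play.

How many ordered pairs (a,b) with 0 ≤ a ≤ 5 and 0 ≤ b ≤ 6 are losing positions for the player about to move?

12

Label each position W (a win for the player to move) or L (a loss). A position with no legal move is L; any other position is W exactly when some move reaches an L, and L when every move reaches a W.
Every move lowers a or b (never raises either), so fill the grid row by row in increasing a, and left to right within a row: each cell's successors are then already labelled.
      b=0  b=1  b=2  b=3  b=4  b=5  b=6
a=0:    L    W    L    W    W    L    W
a=1:    W    W    W    W    L    W    W
a=2:    L    W    L    W    W    W    W
a=3:    W    W    W    W    L    W    L
a=4:    L    W    L    W    W    W    W
a=5:    W    W    W    W    L    W    L
Cells with no legal move (terminal, hence L): (0,0).
The remaining L cells, each justified by listing all of its moves:
(0,2): L (sole option (0,1)(W) is W)
(0,5): L (options (0,4)(W), (0,1)(W) are all W)
(1,4): L (options (0,4)(W), (1,3)(W), (1,0)(W), (0,3)(W) are all W)
(2,0): L (sole option (1,0)(W) is W)
(2,2): L (options (1,2)(W), (2,1)(W), (1,1)(W) are all W)
(3,4): L (options (2,4)(W), (0,4)(W), (3,3)(W), (3,0)(W), (2,3)(W) are all W)
(3,6): L (options (2,6)(W), (0,6)(W), (3,5)(W), (3,2)(W), (2,5)(W) are all W)
(4,0): L (options (3,0)(W), (1,0)(W) are all W)
(4,2): L (options (3,2)(W), (1,2)(W), (4,1)(W), (3,1)(W) are all W)
(5,4): L (options (4,4)(W), (2,4)(W), (0,4)(W), (5,3)(W), (5,0)(W), (4,3)(W) are all W)
(5,6): L (options (4,6)(W), (2,6)(W), (0,6)(W), (5,5)(W), (5,2)(W), (4,5)(W) are all W)
Every other cell has at least one move into one of the L cells above, so it is W.
L cells per row: a=0: 3, a=1: 1, a=2: 2, a=3: 2, a=4: 2, a=5: 2; total 12.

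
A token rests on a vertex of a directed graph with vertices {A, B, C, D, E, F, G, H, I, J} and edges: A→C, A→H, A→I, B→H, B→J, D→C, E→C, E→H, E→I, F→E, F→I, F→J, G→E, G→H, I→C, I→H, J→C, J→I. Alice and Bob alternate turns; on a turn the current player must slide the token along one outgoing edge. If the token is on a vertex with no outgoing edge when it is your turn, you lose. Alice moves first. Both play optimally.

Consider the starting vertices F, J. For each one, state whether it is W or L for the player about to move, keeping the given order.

Classify positions by backward induction: terminal positions (no move available) are L. From any other position, the mover wins iff some move reaches an L.
Every edge goes from a vertex to one that appears earlier in the order H, C, I, A, E, J, D, F, B, G, so processing vertices in that order labels each vertex after all of its successors.
H: no outgoing edge → L
C: no outgoing edge → L
I: W (go to C, an L position)
A: W (go to C, an L position)
E: W (go to C, an L position)
J: W (go to C, an L position)
D: W (go to C, an L position)
F: L (options J(W), E(W), I(W) are all W)
B: W (go to H, an L position)
G: W (go to H, an L position)

F: L, J: W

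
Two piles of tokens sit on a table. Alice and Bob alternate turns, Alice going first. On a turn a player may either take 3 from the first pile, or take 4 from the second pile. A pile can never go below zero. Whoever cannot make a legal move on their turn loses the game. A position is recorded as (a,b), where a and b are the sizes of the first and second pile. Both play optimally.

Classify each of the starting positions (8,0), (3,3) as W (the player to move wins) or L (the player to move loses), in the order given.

Label each position W (a win for the player to move) or L (a loss). A position with no legal move is L; any other position is W exactly when some move reaches an L, and L when every move reaches a W.
No move ever increases a pile, so every position that can arise here has a ≤ 8 and b ≤ 3; it is enough to label the cells with 0 ≤ a ≤ 8 and 0 ≤ b ≤ 3.
Every move lowers a or b (never raises either), so fill the grid row by row in increasing a, and left to right within a row: each cell's successors are then already labelled.
      b=0  b=1  b=2  b=3
a=0:    L    L    L    L
a=1:    L    L    L    L
a=2:    L    L    L    L
a=3:    W    W    W    W
a=4:    W    W    W    W
a=5:    W    W    W    W
a=6:    L    L    L    L
a=7:    L    L    L    L
a=8:    L    L    L    L
Cells with no legal move (terminal, hence L): (0,0), (0,1), (0,2), (0,3), (1,0), (1,1), (1,2), (1,3), (2,0), (2,1), (2,2), (2,3).
The remaining L cells, each justified by listing all of its moves:
(6,0): only reaches (3,0)(W), which is W → L
(6,1): only reaches (3,1)(W), which is W → L
(6,2): only reaches (3,2)(W), which is W → L
(6,3): only reaches (3,3)(W), which is W → L
(7,0): only reaches (4,0)(W), which is W → L
(7,1): only reaches (4,1)(W), which is W → L
(7,2): only reaches (4,2)(W), which is W → L
(7,3): only reaches (4,3)(W), which is W → L
(8,0): only reaches (5,0)(W), which is W → L
(8,1): only reaches (5,1)(W), which is W → L
(8,2): only reaches (5,2)(W), which is W → L
(8,3): only reaches (5,3)(W), which is W → L
Every other cell has at least one move into one of the L cells above, so it is W.
(8,0): one of the L cells justified above, so L
(3,3): the move to (0,3) reaches an L cell, so W

(8,0): L, (3,3): W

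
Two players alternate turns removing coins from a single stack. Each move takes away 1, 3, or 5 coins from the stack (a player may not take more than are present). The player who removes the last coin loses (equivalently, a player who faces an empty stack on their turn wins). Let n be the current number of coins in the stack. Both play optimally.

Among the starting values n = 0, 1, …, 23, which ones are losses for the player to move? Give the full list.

1, 3, 5, 7, 9, 11, 13, 15, 17, 19, 21, 23

Compute win/loss labels from the base case upward. A position with no move is W. Any other position is W if it can reach an L in one move, else L.
n=0: no move; the opponent has just taken the last coin and therefore loses → W
n=1: L (sole option 0(W) is W)
n=2: W (go to 1, an L position)
n=3: L (options 2(W), 0(W) are all W)
n=4: W (go to 3, an L position)
n=5: L (options 4(W), 2(W), 0(W) are all W)
n=6: W (go to 5, an L position)
n=7: L (options 6(W), 4(W), 2(W) are all W)
n=8: W (go to 7, an L position)
n=9: L (options 8(W), 6(W), 4(W) are all W)
n=10: W (go to 9, an L position)
n=11: L (options 10(W), 8(W), 6(W) are all W)
n=12: W (go to 11, an L position)
n=13: L (options 12(W), 10(W), 8(W) are all W)
n=14: W (go to 13, an L position)
n=15: L (options 14(W), 12(W), 10(W) are all W)
n=16: W (go to 15, an L position)
n=17: L (options 16(W), 14(W), 12(W) are all W)
n=18: W (go to 17, an L position)
n=19: L (options 18(W), 16(W), 14(W) are all W)
n=20: W (go to 19, an L position)
n=21: L (options 20(W), 18(W), 16(W) are all W)
n=22: W (go to 21, an L position)
n=23: L (options 22(W), 20(W), 18(W) are all W)
Reading off the rows marked L gives the requested list; there are 12 such values of n.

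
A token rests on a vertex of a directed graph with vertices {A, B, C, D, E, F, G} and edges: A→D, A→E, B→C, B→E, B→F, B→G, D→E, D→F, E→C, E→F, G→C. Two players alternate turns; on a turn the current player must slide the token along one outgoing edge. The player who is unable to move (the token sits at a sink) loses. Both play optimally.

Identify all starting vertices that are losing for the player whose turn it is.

A, C, F

Positions with no move are L. A position that does have a move is losing for the player to move precisely when every available move leads to a winning position for the opponent. Fill in the labels:
Every edge goes from a vertex to one that appears earlier in the order C, F, E, G, D, B, A, so processing vertices in that order labels each vertex after all of its successors.
C: no outgoing edge → L
F: no outgoing edge → L
E: can move to F, which is L ⇒ W
G: can move to C, which is L ⇒ W
D: can move to F, which is L ⇒ W
B: can move to F, which is L ⇒ W
A: moves to D(W), E(W); every one is W ⇒ L
Reading off the rows marked L gives the requested list; there are 3 such vertices.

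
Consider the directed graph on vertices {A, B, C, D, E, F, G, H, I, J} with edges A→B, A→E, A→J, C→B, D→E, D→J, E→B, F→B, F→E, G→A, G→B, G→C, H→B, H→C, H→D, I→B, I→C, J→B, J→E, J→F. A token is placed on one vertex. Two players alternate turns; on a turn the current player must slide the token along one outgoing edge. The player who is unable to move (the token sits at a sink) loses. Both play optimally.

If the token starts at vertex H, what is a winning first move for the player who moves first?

Work bottom-up. With no move the player to move loses. Otherwise the position is W if at least one move leads to an L position for the opponent, and L if every move leads to a W.
Every edge goes from a vertex to one that appears earlier in the order B, E, F, J, A, D, C, H, I, G, so processing vertices in that order labels each vertex after all of its successors.
B: no outgoing edge → L
E: →B(L), so W
F: →B(L), so W
J: →B(L), so W
A: →B(L), so W
D: →J(W), E(W) — all W, so L
C: →B(L), so W
H: →D(L), so W
I: →B(L), so W
G: →B(L), so W
From H, the L positions reachable in one move are: D, B. Any move reaching one of these is winning.

Move to D.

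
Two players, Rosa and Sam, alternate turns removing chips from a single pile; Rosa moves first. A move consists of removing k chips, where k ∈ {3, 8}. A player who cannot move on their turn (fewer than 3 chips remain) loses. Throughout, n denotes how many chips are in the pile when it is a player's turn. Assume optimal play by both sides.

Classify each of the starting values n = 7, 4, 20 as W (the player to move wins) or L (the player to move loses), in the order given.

7: L, 4: W, 20: W

Compute win/loss labels from the base case upward. A position with no move is L. Any other position is W if it can reach an L in one move, else L.
n=0: no move → L
n=1: no move → L
n=2: no move → L
n=3: →0(L), so W
n=4: →1(L), so W
n=5: →2(L), so W
n=6: →3(W) only, which is W, so L
n=7: →4(W) only, which is W, so L
n=8: →0(L), so W
n=9: →6(L), so W
n=10: →7(L), so W
n=11: →8(W), 3(W) — all W, so L
n=12: →9(W), 4(W) — all W, so L
n=13: →10(W), 5(W) — all W, so L
n=14: →11(L), so W
n=15: →12(L), so W
n=16: →13(L), so W
n=17: →14(W), 9(W) — all W, so L
n=18: →15(W), 10(W) — all W, so L
n=19: →11(L), so W
n=20: →17(L), so W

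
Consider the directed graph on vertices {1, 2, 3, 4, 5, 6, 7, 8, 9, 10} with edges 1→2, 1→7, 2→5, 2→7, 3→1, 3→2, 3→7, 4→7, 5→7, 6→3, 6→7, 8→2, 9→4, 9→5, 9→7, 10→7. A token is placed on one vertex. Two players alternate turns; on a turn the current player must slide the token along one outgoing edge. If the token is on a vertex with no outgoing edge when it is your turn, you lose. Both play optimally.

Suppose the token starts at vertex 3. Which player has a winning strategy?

The first player wins.

Compute win/loss labels from the base case upward. A position with no move is L. Any other position is W if it can reach an L in one move, else L.
Every edge goes from a vertex to one that appears earlier in the order 7, 5, 2, 1, 3, 4, 6, 8, 10, 9, so processing vertices in that order labels each vertex after all of its successors.
7: no outgoing edge → L
5: →7(L), so W
2: →7(L), so W
1: →7(L), so W
3: →7(L), so W
4: →7(L), so W
6: →7(L), so W
8: →2(W) only, which is W, so L
10: →7(L), so W
9: →7(L), so W
From 3 the player to move can move to 7, reaching an L position.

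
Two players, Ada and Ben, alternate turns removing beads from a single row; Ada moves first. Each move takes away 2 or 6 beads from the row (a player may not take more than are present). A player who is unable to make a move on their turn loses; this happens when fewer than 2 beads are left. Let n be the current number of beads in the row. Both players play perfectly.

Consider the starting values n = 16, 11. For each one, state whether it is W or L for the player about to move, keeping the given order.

16: L, 11: W

Use the standard recursion: the mover loses at a terminal position; elsewhere, the mover wins exactly when some move hands the opponent an L position.
n=0: no move → L
n=1: no move → L
n=2: →0(L), so W
n=3: →1(L), so W
n=4: →2(W) only, which is W, so L
n=5: →3(W) only, which is W, so L
n=6: →4(L), so W
n=7: →5(L), so W
n=8: →6(W), 2(W) — all W, so L
n=9: →7(W), 3(W) — all W, so L
n=10: →8(L), so W
n=11: →9(L), so W
n=12: →10(W), 6(W) — all W, so L
n=13: →11(W), 7(W) — all W, so L
n=14: →12(L), so W
n=15: →13(L), so W
n=16: →14(W), 10(W) — all W, so L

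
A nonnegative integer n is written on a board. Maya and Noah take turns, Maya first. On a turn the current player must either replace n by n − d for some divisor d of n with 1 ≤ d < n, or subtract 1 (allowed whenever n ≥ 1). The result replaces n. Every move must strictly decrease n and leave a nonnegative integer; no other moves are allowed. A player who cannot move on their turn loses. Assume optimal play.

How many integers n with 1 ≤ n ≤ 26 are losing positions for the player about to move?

12

Positions with no move are L. A position that does have a move is losing for the player to move precisely when every available move leads to a winning position for the opponent. Fill in the labels:
n=0: no move → L
n=1: can move to 0, which is L ⇒ W
n=2: the only move is to 1(W), a W ⇒ L
n=3: can move to 2, which is L ⇒ W
n=4: can move to 2, which is L ⇒ W
n=5: the only move is to 4(W), a W ⇒ L
n=6: can move to 5, which is L ⇒ W
n=7: the only move is to 6(W), a W ⇒ L
n=8: can move to 7, which is L ⇒ W
n=9: moves to 6(W), 8(W); every one is W ⇒ L
n=10: can move to 5, which is L ⇒ W
n=11: the only move is to 10(W), a W ⇒ L
n=12: can move to 9, which is L ⇒ W
n=13: the only move is to 12(W), a W ⇒ L
n=14: can move to 7, which is L ⇒ W
n=15: moves to 10(W), 12(W), 14(W); every one is W ⇒ L
n=16: can move to 15, which is L ⇒ W
n=17: the only move is to 16(W), a W ⇒ L
n=18: can move to 9, which is L ⇒ W
n=19: the only move is to 18(W), a W ⇒ L
n=20: can move to 15, which is L ⇒ W
n=21: moves to 14(W), 18(W), 20(W); every one is W ⇒ L
n=22: can move to 11, which is L ⇒ W
n=23: the only move is to 22(W), a W ⇒ L
n=24: can move to 21, which is L ⇒ W
n=25: moves to 20(W), 24(W); every one is W ⇒ L
n=26: can move to 13, which is L ⇒ W
L entries with 1 ≤ n ≤ 26 (n=0 is outside the asked range and is not counted): n = 2, 5, 7, 9, 11, 13, 15, 17, 19, 21, 23, 25; that makes 12.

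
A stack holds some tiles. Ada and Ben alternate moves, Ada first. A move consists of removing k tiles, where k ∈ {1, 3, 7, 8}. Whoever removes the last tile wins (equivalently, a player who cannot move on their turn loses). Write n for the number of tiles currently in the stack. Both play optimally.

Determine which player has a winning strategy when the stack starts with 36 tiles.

Label each position W (a win for the player to move) or L (a loss). A position with no legal move is L; any other position is W exactly when some move reaches an L, and L when every move reaches a W.
n=0: no move → L
n=1: →0(L), so W
n=2: →1(W) only, which is W, so L
n=3: →2(L), so W
n=4: →3(W), 1(W) — all W, so L
n=5: →4(L), so W
n=6: →5(W), 3(W) — all W, so L
n=7: →6(L), so W
n=8: →0(L), so W
n=9: →6(L), so W
n=10: →2(L), so W
n=11: →4(L), so W
n=12: →4(L), so W
n=13: →6(L), so W
n=14: →6(L), so W
n=15: →14(W), 12(W), 8(W), 7(W) — all W, so L
n=16: →15(L), so W
n=17: →16(W), 14(W), 10(W), 9(W) — all W, so L
n=18: →17(L), so W
n=19: →18(W), 16(W), 12(W), 11(W) — all W, so L
n=20: →19(L), so W
n=21: →20(W), 18(W), 14(W), 13(W) — all W, so L
n=22: →21(L), so W
n=23: →15(L), so W
n=24: →21(L), so W
n=25: →17(L), so W
n=26: →19(L), so W
n=27: →19(L), so W
n=28: →21(L), so W
n=29: →21(L), so W
n=30: →29(W), 27(W), 23(W), 22(W) — all W, so L
n=31: →30(L), so W
n=32: →31(W), 29(W), 25(W), 24(W) — all W, so L
n=33: →32(L), so W
n=34: →33(W), 31(W), 27(W), 26(W) — all W, so L
n=35: →34(L), so W
n=36: →35(W), 33(W), 29(W), 28(W) — all W, so L
The starting position 36 is L: whatever Ada does, the opponent receives a W position.

Ben wins.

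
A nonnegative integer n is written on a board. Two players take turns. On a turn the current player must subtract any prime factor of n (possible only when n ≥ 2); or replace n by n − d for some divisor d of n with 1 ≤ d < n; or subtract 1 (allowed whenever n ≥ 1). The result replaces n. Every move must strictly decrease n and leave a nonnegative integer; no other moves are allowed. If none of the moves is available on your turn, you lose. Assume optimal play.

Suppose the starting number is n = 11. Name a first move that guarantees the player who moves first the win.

Move to 0.

Work bottom-up. With no move the player to move loses. Otherwise the position is W if at least one move leads to an L position for the opponent, and L if every move leads to a W.
n=0: no move → L
n=1: W (go to 0, an L position)
n=2: W (go to 0, an L position)
n=3: W (go to 0, an L position)
n=4: L (options 2(W), 3(W) are all W)
n=5: W (go to 0, an L position)
n=6: W (go to 4, an L position)
n=7: W (go to 0, an L position)
n=8: W (go to 4, an L position)
n=9: L (options 6(W), 8(W) are all W)
n=10: W (go to 9, an L position)
n=11: W (go to 0, an L position)
From 11, the L positions reachable in one move are: 0.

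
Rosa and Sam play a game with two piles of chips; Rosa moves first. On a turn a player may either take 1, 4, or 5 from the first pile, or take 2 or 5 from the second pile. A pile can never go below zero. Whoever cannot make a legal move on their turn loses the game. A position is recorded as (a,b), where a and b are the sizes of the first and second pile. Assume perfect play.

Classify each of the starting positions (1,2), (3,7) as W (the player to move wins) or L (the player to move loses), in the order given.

(1,2): L, (3,7): W

Label each position W (a win for the player to move) or L (a loss). A position with no legal move is L; any other position is W exactly when some move reaches an L, and L when every move reaches a W.
No move ever increases a pile, so every position that can arise here has a ≤ 3 and b ≤ 7; it is enough to label the cells with 0 ≤ a ≤ 3 and 0 ≤ b ≤ 7.
Every move lowers a or b (never raises either), so fill the grid row by row in increasing a, and left to right within a row: each cell's successors are then already labelled.
      b=0  b=1  b=2  b=3  b=4  b=5  b=6  b=7
a=0:    L    L    W    W    L    W    W    L
a=1:    W    W    L    L    W    W    L    W
a=2:    L    L    W    W    L    W    W    L
a=3:    W    W    L    L    W    W    L    W
Cells with no legal move (terminal, hence L): (0,0), (0,1).
The remaining L cells, each justified by listing all of its moves:
(0,4): L (sole option (0,2)(W) is W)
(0,7): L (options (0,5)(W), (0,2)(W) are all W)
(1,2): L (options (0,2)(W), (1,0)(W) are all W)
(1,3): L (options (0,3)(W), (1,1)(W) are all W)
(1,6): L (options (0,6)(W), (1,4)(W), (1,1)(W) are all W)
(2,0): L (sole option (1,0)(W) is W)
(2,1): L (sole option (1,1)(W) is W)
(2,4): L (options (1,4)(W), (2,2)(W) are all W)
(2,7): L (options (1,7)(W), (2,5)(W), (2,2)(W) are all W)
(3,2): L (options (2,2)(W), (3,0)(W) are all W)
(3,3): L (options (2,3)(W), (3,1)(W) are all W)
(3,6): L (options (2,6)(W), (3,4)(W), (3,1)(W) are all W)
Every other cell has at least one move into one of the L cells above, so it is W.
(1,2): one of the L cells justified above, so L
(3,7): the move to (2,7) reaches an L cell, so W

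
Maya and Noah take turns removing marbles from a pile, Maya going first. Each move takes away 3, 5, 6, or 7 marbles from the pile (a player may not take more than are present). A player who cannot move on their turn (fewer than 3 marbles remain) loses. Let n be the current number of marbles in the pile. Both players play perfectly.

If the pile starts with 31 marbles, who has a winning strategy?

Work bottom-up. With no move the player to move loses. Otherwise the position is W if at least one move leads to an L position for the opponent, and L if every move leads to a W.
n=0: no move → L
n=1: no move → L
n=2: no move → L
n=3: →0(L), so W
n=4: →1(L), so W
n=5: →2(L), so W
n=6: →1(L), so W
n=7: →2(L), so W
n=8: →2(L), so W
n=9: →2(L), so W
n=10: →7(W), 5(W), 4(W), 3(W) — all W, so L
n=11: →8(W), 6(W), 5(W), 4(W) — all W, so L
n=12: →9(W), 7(W), 6(W), 5(W) — all W, so L
n=13: →10(L), so W
n=14: →11(L), so W
n=15: →12(L), so W
n=16: →11(L), so W
n=17: →12(L), so W
n=18: →12(L), so W
n=19: →12(L), so W
n=20: →17(W), 15(W), 14(W), 13(W) — all W, so L
n=21: →18(W), 16(W), 15(W), 14(W) — all W, so L
n=22: →19(W), 17(W), 16(W), 15(W) — all W, so L
n=23: →20(L), so W
n=24: →21(L), so W
n=25: →22(L), so W
n=26: →21(L), so W
n=27: →22(L), so W
n=28: →22(L), so W
n=29: →22(L), so W
n=30: →27(W), 25(W), 24(W), 23(W) — all W, so L
n=31: →28(W), 26(W), 25(W), 24(W) — all W, so L
Every move from 31 reaches a W position, so the mover loses.

Noah wins.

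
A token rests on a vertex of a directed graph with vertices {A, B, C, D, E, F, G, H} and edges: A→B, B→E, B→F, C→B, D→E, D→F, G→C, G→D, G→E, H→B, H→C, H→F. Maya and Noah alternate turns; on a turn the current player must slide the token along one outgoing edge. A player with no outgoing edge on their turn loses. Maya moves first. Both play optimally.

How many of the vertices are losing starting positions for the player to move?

Compute win/loss labels from the base case upward. A position with no move is L. Any other position is W if it can reach an L in one move, else L.
Every edge goes from a vertex to one that appears earlier in the order F, E, D, B, C, A, G, H, so processing vertices in that order labels each vertex after all of its successors.
F: no outgoing edge → L
E: no outgoing edge → L
D: W (go to E, an L position)
B: W (go to E, an L position)
C: L (sole option B(W) is W)
A: L (sole option B(W) is W)
G: W (go to C, an L position)
H: W (go to C, an L position)
The L vertices are A, C, E, F; that is 4 in all.

4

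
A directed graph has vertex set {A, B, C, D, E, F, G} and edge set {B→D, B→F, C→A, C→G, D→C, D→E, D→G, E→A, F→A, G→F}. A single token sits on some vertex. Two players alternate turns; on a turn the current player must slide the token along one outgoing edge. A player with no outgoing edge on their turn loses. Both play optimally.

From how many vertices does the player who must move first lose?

3

Positions with no move are L. A position that does have a move is losing for the player to move precisely when every available move leads to a winning position for the opponent. Fill in the labels:
Every edge goes from a vertex to one that appears earlier in the order A, F, E, G, C, D, B, so processing vertices in that order labels each vertex after all of its successors.
A: no outgoing edge → L
F: reaches L-position A → W
E: reaches L-position A → W
G: only reaches F(W), which is W → L
C: reaches L-position G → W
D: reaches L-position G → W
B: only reaches D(W), F(W), all W → L
The L vertices are A, B, G; that is 3 in all.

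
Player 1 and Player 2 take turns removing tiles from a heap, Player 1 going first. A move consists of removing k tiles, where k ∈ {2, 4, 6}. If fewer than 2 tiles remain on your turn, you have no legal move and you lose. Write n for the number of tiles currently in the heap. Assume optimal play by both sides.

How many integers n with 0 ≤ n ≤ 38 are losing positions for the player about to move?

Compute win/loss labels from the base case upward. A position with no move is L. Any other position is W if it can reach an L in one move, else L.
n=0: no move → L
n=1: no move → L
n=2: W (go to 0, an L position)
n=3: W (go to 1, an L position)
n=4: W (go to 0, an L position)
n=5: W (go to 1, an L position)
n=6: W (go to 0, an L position)
n=7: W (go to 1, an L position)
n=8: L (options 6(W), 4(W), 2(W) are all W)
n=9: L (options 7(W), 5(W), 3(W) are all W)
n=10: W (go to 8, an L position)
n=11: W (go to 9, an L position)
n=12: W (go to 8, an L position)
n=13: W (go to 9, an L position)
n=14: W (go to 8, an L position)
n=15: W (go to 9, an L position)
n=16: L (options 14(W), 12(W), 10(W) are all W)
n=17: L (options 15(W), 13(W), 11(W) are all W)
n=18: W (go to 16, an L position)
n=19: W (go to 17, an L position)
n=20: W (go to 16, an L position)
n=21: W (go to 17, an L position)
n=22: W (go to 16, an L position)
n=23: W (go to 17, an L position)
n=24: L (options 22(W), 20(W), 18(W) are all W)
n=25: L (options 23(W), 21(W), 19(W) are all W)
n=26: W (go to 24, an L position)
n=27: W (go to 25, an L position)
n=28: W (go to 24, an L position)
n=29: W (go to 25, an L position)
n=30: W (go to 24, an L position)
n=31: W (go to 25, an L position)
n=32: L (options 30(W), 28(W), 26(W) are all W)
n=33: L (options 31(W), 29(W), 27(W) are all W)
n=34: W (go to 32, an L position)
n=35: W (go to 33, an L position)
n=36: W (go to 32, an L position)
n=37: W (go to 33, an L position)
n=38: W (go to 32, an L position)
L entries with 0 ≤ n ≤ 38: n = 0, 1, 8, 9, 16, 17, 24, 25, 32, 33; that makes 10.

10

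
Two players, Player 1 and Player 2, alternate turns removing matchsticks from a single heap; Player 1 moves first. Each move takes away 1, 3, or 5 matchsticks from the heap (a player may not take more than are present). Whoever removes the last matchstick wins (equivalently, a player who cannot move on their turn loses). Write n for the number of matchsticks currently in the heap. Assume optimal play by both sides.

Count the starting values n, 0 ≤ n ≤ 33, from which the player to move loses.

17

Build the W/L table. Terminal = L. A non-terminal position is W if it has a move to some L; otherwise it is L.
n=0: no move → L
n=1: W (go to 0, an L position)
n=2: L (sole option 1(W) is W)
n=3: W (go to 2, an L position)
n=4: L (options 3(W), 1(W) are all W)
n=5: W (go to 4, an L position)
n=6: L (options 5(W), 3(W), 1(W) are all W)
n=7: W (go to 6, an L position)
n=8: L (options 7(W), 5(W), 3(W) are all W)
n=9: W (go to 8, an L position)
n=10: L (options 9(W), 7(W), 5(W) are all W)
n=11: W (go to 10, an L position)
n=12: L (options 11(W), 9(W), 7(W) are all W)
n=13: W (go to 12, an L position)
n=14: L (options 13(W), 11(W), 9(W) are all W)
n=15: W (go to 14, an L position)
n=16: L (options 15(W), 13(W), 11(W) are all W)
n=17: W (go to 16, an L position)
n=18: L (options 17(W), 15(W), 13(W) are all W)
n=19: W (go to 18, an L position)
n=20: L (options 19(W), 17(W), 15(W) are all W)
n=21: W (go to 20, an L position)
n=22: L (options 21(W), 19(W), 17(W) are all W)
n=23: W (go to 22, an L position)
n=24: L (options 23(W), 21(W), 19(W) are all W)
n=25: W (go to 24, an L position)
n=26: L (options 25(W), 23(W), 21(W) are all W)
n=27: W (go to 26, an L position)
n=28: L (options 27(W), 25(W), 23(W) are all W)
n=29: W (go to 28, an L position)
n=30: L (options 29(W), 27(W), 25(W) are all W)
n=31: W (go to 30, an L position)
n=32: L (options 31(W), 29(W), 27(W) are all W)
n=33: W (go to 32, an L position)
L entries with 0 ≤ n ≤ 33: n = 0, 2, 4, 6, 8, 10, 12, 14, 16, 18, 20, 22, 24, 26, 28, 30, 32; that makes 17.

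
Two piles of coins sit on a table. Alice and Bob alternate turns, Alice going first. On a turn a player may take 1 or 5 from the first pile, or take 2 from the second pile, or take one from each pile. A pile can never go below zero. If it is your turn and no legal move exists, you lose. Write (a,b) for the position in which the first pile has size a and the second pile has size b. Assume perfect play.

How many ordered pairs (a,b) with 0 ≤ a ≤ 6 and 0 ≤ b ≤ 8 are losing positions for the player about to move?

Positions with no move are L. A position that does have a move is losing for the player to move precisely when every available move leads to a winning position for the opponent. Fill in the labels:
Every move lowers a or b (never raises either), so fill the grid row by row in increasing a, and left to right within a row: each cell's successors are then already labelled.
      b=0  b=1  b=2  b=3  b=4  b=5  b=6  b=7  b=8
a=0:    L    L    W    W    L    L    W    W    L
a=1:    W    W    W    L    W    W    W    L    W
a=2:    L    L    W    W    W    L    L    W    W
a=3:    W    W    W    L    L    W    W    W    L
a=4:    L    L    W    W    W    W    L    L    W
a=5:    W    W    W    L    W    W    W    W    W
a=6:    L    L    W    W    W    L    L    W    W
Cells with no legal move (terminal, hence L): (0,0), (0,1).
The remaining L cells, each justified by listing all of its moves:
(0,4): →(0,2)(W) only, which is W, so L
(0,5): →(0,3)(W) only, which is W, so L
(0,8): →(0,6)(W) only, which is W, so L
(1,3): →(0,3)(W), (1,1)(W), (0,2)(W) — all W, so L
(1,7): →(0,7)(W), (1,5)(W), (0,6)(W) — all W, so L
(2,0): →(1,0)(W) only, which is W, so L
(2,1): →(1,1)(W), (1,0)(W) — all W, so L
(2,5): →(1,5)(W), (2,3)(W), (1,4)(W) — all W, so L
(2,6): →(1,6)(W), (2,4)(W), (1,5)(W) — all W, so L
(3,3): →(2,3)(W), (3,1)(W), (2,2)(W) — all W, so L
(3,4): →(2,4)(W), (3,2)(W), (2,3)(W) — all W, so L
(3,8): →(2,8)(W), (3,6)(W), (2,7)(W) — all W, so L
(4,0): →(3,0)(W) only, which is W, so L
(4,1): →(3,1)(W), (3,0)(W) — all W, so L
(4,6): →(3,6)(W), (4,4)(W), (3,5)(W) — all W, so L
(4,7): →(3,7)(W), (4,5)(W), (3,6)(W) — all W, so L
(5,3): →(4,3)(W), (0,3)(W), (5,1)(W), (4,2)(W) — all W, so L
(6,0): →(5,0)(W), (1,0)(W) — all W, so L
(6,1): →(5,1)(W), (1,1)(W), (5,0)(W) — all W, so L
(6,5): →(5,5)(W), (1,5)(W), (6,3)(W), (5,4)(W) — all W, so L
(6,6): →(5,6)(W), (1,6)(W), (6,4)(W), (5,5)(W) — all W, so L
Every other cell has at least one move into one of the L cells above, so it is W.
L cells per row: a=0: 5, a=1: 2, a=2: 4, a=3: 3, a=4: 4, a=5: 1, a=6: 4; total 23.

23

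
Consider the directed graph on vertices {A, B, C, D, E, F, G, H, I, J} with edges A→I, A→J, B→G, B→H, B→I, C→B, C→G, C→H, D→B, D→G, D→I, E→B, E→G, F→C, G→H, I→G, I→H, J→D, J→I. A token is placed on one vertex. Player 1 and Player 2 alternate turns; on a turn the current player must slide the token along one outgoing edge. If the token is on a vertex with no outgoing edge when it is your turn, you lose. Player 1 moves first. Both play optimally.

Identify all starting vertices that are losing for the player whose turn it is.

Build the W/L table. Terminal = L. A non-terminal position is W if it has a move to some L; otherwise it is L.
Every edge goes from a vertex to one that appears earlier in the order H, G, I, B, D, J, E, C, F, A, so processing vertices in that order labels each vertex after all of its successors.
H: no outgoing edge → L
G: can move to H, which is L ⇒ W
I: can move to H, which is L ⇒ W
B: can move to H, which is L ⇒ W
D: moves to B(W), I(W), G(W); every one is W ⇒ L
J: can move to D, which is L ⇒ W
E: moves to B(W), G(W); every one is W ⇒ L
C: can move to H, which is L ⇒ W
F: the only move is to C(W), a W ⇒ L
A: moves to J(W), I(W); every one is W ⇒ L
The losing starting vertices are exactly the entries labelled L in this table (5 of them).

A, D, E, F, H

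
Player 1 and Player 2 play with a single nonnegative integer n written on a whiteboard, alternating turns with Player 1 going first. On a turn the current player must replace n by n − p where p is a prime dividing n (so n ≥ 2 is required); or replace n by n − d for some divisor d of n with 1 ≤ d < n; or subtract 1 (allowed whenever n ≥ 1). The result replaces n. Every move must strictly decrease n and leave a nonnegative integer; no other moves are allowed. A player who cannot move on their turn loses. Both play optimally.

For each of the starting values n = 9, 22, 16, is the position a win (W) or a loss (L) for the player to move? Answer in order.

9: L, 22: W, 16: W

Build the W/L table. Terminal = L. A non-terminal position is W if it has a move to some L; otherwise it is L.
n=0: no move → L
n=1: W (go to 0, an L position)
n=2: W (go to 0, an L position)
n=3: W (go to 0, an L position)
n=4: L (options 2(W), 3(W) are all W)
n=5: W (go to 0, an L position)
n=6: W (go to 4, an L position)
n=7: W (go to 0, an L position)
n=8: W (go to 4, an L position)
n=9: L (options 6(W), 8(W) are all W)
n=10: W (go to 9, an L position)
n=11: W (go to 0, an L position)
n=12: W (go to 9, an L position)
n=13: W (go to 0, an L position)
n=14: L (options 7(W), 12(W), 13(W) are all W)
n=15: W (go to 14, an L position)
n=16: W (go to 14, an L position)
n=17: W (go to 0, an L position)
n=18: W (go to 9, an L position)
n=19: W (go to 0, an L position)
n=20: L (options 10(W), 15(W), 16(W), 18(W), 19(W) are all W)
n=21: W (go to 14, an L position)
n=22: W (go to 20, an L position)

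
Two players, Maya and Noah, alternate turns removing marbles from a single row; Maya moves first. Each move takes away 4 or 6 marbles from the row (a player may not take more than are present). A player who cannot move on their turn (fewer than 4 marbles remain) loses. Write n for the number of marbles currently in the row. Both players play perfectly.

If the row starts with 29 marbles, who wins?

Label each position W (a win for the player to move) or L (a loss). A position with no legal move is L; any other position is W exactly when some move reaches an L, and L when every move reaches a W.
n=0: no move → L
n=1: no move → L
n=2: no move → L
n=3: no move → L
n=4: W (go to 0, an L position)
n=5: W (go to 1, an L position)
n=6: W (go to 2, an L position)
n=7: W (go to 3, an L position)
n=8: W (go to 2, an L position)
n=9: W (go to 3, an L position)
n=10: L (options 6(W), 4(W) are all W)
n=11: L (options 7(W), 5(W) are all W)
n=12: L (options 8(W), 6(W) are all W)
n=13: L (options 9(W), 7(W) are all W)
n=14: W (go to 10, an L position)
n=15: W (go to 11, an L position)
n=16: W (go to 12, an L position)
n=17: W (go to 13, an L position)
n=18: W (go to 12, an L position)
n=19: W (go to 13, an L position)
n=20: L (options 16(W), 14(W) are all W)
n=21: L (options 17(W), 15(W) are all W)
n=22: L (options 18(W), 16(W) are all W)
n=23: L (options 19(W), 17(W) are all W)
n=24: W (go to 20, an L position)
n=25: W (go to 21, an L position)
n=26: W (go to 22, an L position)
n=27: W (go to 23, an L position)
n=28: W (go to 22, an L position)
n=29: W (go to 23, an L position)
The starting position 29 is W: Maya should remove 6, leaving 23, handing over an L position.

Maya wins.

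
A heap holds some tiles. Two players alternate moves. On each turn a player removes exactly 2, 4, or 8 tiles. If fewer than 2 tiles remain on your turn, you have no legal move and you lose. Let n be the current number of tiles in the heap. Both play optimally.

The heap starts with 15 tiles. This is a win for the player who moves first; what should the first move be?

Remove 2, leaving 13.

Label each position W (a win for the player to move) or L (a loss). A position with no legal move is L; any other position is W exactly when some move reaches an L, and L when every move reaches a W.
n=0: no move → L
n=1: no move → L
n=2: can move to 0, which is L ⇒ W
n=3: can move to 1, which is L ⇒ W
n=4: can move to 0, which is L ⇒ W
n=5: can move to 1, which is L ⇒ W
n=6: moves to 4(W), 2(W); every one is W ⇒ L
n=7: moves to 5(W), 3(W); every one is W ⇒ L
n=8: can move to 6, which is L ⇒ W
n=9: can move to 7, which is L ⇒ W
n=10: can move to 6, which is L ⇒ W
n=11: can move to 7, which is L ⇒ W
n=12: moves to 10(W), 8(W), 4(W); every one is W ⇒ L
n=13: moves to 11(W), 9(W), 5(W); every one is W ⇒ L
n=14: can move to 12, which is L ⇒ W
n=15: can move to 13, which is L ⇒ W
From 15, the L positions reachable in one move are: 13, 7. Any move reaching one of these is winning.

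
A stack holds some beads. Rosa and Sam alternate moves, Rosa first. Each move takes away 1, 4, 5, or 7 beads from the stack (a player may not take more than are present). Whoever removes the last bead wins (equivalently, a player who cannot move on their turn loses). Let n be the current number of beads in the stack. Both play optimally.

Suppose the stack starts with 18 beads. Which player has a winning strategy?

Build the W/L table. Terminal = L. A non-terminal position is W if it has a move to some L; otherwise it is L.
n=0: no move → L
n=1: W (go to 0, an L position)
n=2: L (sole option 1(W) is W)
n=3: W (go to 2, an L position)
n=4: W (go to 0, an L position)
n=5: W (go to 0, an L position)
n=6: W (go to 2, an L position)
n=7: W (go to 2, an L position)
n=8: L (options 7(W), 4(W), 3(W), 1(W) are all W)
n=9: W (go to 8, an L position)
n=10: L (options 9(W), 6(W), 5(W), 3(W) are all W)
n=11: W (go to 10, an L position)
n=12: W (go to 8, an L position)
n=13: W (go to 8, an L position)
n=14: W (go to 10, an L position)
n=15: W (go to 10, an L position)
n=16: L (options 15(W), 12(W), 11(W), 9(W) are all W)
n=17: W (go to 16, an L position)
n=18: L (options 17(W), 14(W), 13(W), 11(W) are all W)
The starting position 18 is L: whatever Rosa does, the opponent receives a W position.

Sam wins.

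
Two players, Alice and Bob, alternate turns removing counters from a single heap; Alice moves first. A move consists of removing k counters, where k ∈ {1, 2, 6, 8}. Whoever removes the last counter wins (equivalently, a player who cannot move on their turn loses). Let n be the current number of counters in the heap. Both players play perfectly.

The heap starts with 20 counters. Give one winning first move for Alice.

Remove 6, leaving 14.

Use the standard recursion: the mover loses at a terminal position; elsewhere, the mover wins exactly when some move hands the opponent an L position.
n=0: no move → L
n=1: →0(L), so W
n=2: →0(L), so W
n=3: →2(W), 1(W) — all W, so L
n=4: →3(L), so W
n=5: →3(L), so W
n=6: →0(L), so W
n=7: →6(W), 5(W), 1(W) — all W, so L
n=8: →7(L), so W
n=9: →7(L), so W
n=10: →9(W), 8(W), 4(W), 2(W) — all W, so L
n=11: →10(L), so W
n=12: →10(L), so W
n=13: →7(L), so W
n=14: →13(W), 12(W), 8(W), 6(W) — all W, so L
n=15: →14(L), so W
n=16: →14(L), so W
n=17: →16(W), 15(W), 11(W), 9(W) — all W, so L
n=18: →17(L), so W
n=19: →17(L), so W
n=20: →14(L), so W
From 20, the L positions reachable in one move are: 14.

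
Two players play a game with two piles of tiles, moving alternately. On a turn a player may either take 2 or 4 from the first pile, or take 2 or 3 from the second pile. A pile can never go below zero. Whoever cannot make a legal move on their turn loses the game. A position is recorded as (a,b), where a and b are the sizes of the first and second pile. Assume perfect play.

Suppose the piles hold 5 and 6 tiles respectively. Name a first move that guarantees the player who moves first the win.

Move to (1,6).

Classify positions by backward induction: terminal positions (no move available) are L. From any other position, the mover wins iff some move reaches an L.
No move ever increases a pile, so every position that can arise here has a ≤ 5 and b ≤ 6; it is enough to label the cells with 0 ≤ a ≤ 5 and 0 ≤ b ≤ 6.
Every move lowers a or b (never raises either), so fill the grid row by row in increasing a, and left to right within a row: each cell's successors are then already labelled.
      b=0  b=1  b=2  b=3  b=4  b=5  b=6
a=0:    L    L    W    W    W    L    L
a=1:    L    L    W    W    W    L    L
a=2:    W    W    L    L    W    W    W
a=3:    W    W    L    L    W    W    W
a=4:    W    W    W    W    L    W    W
a=5:    W    W    W    W    L    W    W
Cells with no legal move (terminal, hence L): (0,0), (0,1), (1,0), (1,1).
The remaining L cells, each justified by listing all of its moves:
(0,5): L (options (0,3)(W), (0,2)(W) are all W)
(0,6): L (options (0,4)(W), (0,3)(W) are all W)
(1,5): L (options (1,3)(W), (1,2)(W) are all W)
(1,6): L (options (1,4)(W), (1,3)(W) are all W)
(2,2): L (options (0,2)(W), (2,0)(W) are all W)
(2,3): L (options (0,3)(W), (2,1)(W), (2,0)(W) are all W)
(3,2): L (options (1,2)(W), (3,0)(W) are all W)
(3,3): L (options (1,3)(W), (3,1)(W), (3,0)(W) are all W)
(4,4): L (options (2,4)(W), (0,4)(W), (4,2)(W), (4,1)(W) are all W)
(5,4): L (options (3,4)(W), (1,4)(W), (5,2)(W), (5,1)(W) are all W)
Every other cell has at least one move into one of the L cells above, so it is W.
From (5,6), the L positions reachable in one move are: (1,6), (5,4). Any move reaching one of these is winning.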